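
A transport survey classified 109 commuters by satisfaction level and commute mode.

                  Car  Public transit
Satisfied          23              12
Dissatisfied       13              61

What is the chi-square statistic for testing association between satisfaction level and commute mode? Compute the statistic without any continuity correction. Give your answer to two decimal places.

Row totals: 35, 74. Column totals: 36, 73. Grand total N = 109.
Expected counts (row total × column total / N):
  Satisfied, Car: 35×36/109 = 11.5596
  Satisfied, Public transit: 35×73/109 = 23.4404
  Dissatisfied, Car: 74×36/109 = 24.4404
  Dissatisfied, Public transit: 74×73/109 = 49.5596
Contributions (O − E)²/E:
  (23 − 11.5596)²/11.5596 = 11.3224
  (12 − 23.4404)²/23.4404 = 5.5836
  (13 − 24.4404)²/24.4404 = 5.3552
  (61 − 49.5596)²/49.5596 = 2.6409
χ² = 11.3224 + 5.5836 + 5.3552 + 2.6409 = 24.90

24.90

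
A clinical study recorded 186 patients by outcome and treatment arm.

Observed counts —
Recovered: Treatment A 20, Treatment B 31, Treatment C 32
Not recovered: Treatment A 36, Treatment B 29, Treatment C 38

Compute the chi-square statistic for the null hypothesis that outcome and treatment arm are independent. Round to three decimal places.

Row totals: 83, 103. Column totals: 56, 60, 70. Grand total N = 186.
Expected counts (row total × column total / N):
  Recovered, Treatment A: 83×56/186 = 24.9892
  Recovered, Treatment B: 83×60/186 = 26.7742
  Recovered, Treatment C: 83×70/186 = 31.2366
  Not recovered, Treatment A: 103×56/186 = 31.0108
  Not recovered, Treatment B: 103×60/186 = 33.2258
  Not recovered, Treatment C: 103×70/186 = 38.7634
Contributions (O − E)²/E:
  (20 − 24.9892)²/24.9892 = 0.9961
  (31 − 26.7742)²/26.7742 = 0.6670
  (32 − 31.2366)²/31.2366 = 0.0187
  (36 − 31.0108)²/31.0108 = 0.8027
  (29 − 33.2258)²/33.2258 = 0.5375
  (38 − 38.7634)²/38.7634 = 0.0150
χ² = 0.9961 + 0.6670 + 0.0187 + 0.8027 + 0.5375 + 0.0150 = 3.037

3.037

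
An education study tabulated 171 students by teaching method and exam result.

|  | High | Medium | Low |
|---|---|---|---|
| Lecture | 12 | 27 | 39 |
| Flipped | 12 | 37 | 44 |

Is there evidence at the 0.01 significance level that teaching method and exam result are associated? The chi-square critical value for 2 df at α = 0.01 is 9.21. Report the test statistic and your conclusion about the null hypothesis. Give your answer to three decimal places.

Row totals: 78, 93. Column totals: 24, 64, 83. Grand total N = 171.
Expected counts (row total × column total / N):
  Lecture, High: 78×24/171 = 10.9474
  Lecture, Medium: 78×64/171 = 29.1930
  Lecture, Low: 78×83/171 = 37.8596
  Flipped, High: 93×24/171 = 13.0526
  Flipped, Medium: 93×64/171 = 34.8070
  Flipped, Low: 93×83/171 = 45.1404
Contributions (O − E)²/E:
  (12 − 10.9474)²/10.9474 = 0.1012
  (27 − 29.1930)²/29.1930 = 0.1647
  (39 − 37.8596)²/37.8596 = 0.0344
  (12 − 13.0526)²/13.0526 = 0.0849
  (37 − 34.8070)²/34.8070 = 0.1382
  (44 − 45.1404)²/45.1404 = 0.0288
χ² = 0.1012 + 0.1647 + 0.0344 + 0.0849 + 0.1382 + 0.0288 = 0.552
df = (2−1)(3−1) = 2. Since 0.552 < 9.21, fail to reject the null hypothesis of independence at α = 0.01.

0.552; fail to reject H₀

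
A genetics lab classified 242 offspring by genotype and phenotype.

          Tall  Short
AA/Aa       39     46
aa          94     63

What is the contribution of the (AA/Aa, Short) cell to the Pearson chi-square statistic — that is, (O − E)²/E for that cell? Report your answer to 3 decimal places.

Row total (AA/Aa) = 85; column total (Short) = 109; N = 242.
Expected count E = 85 × 109 / 242 = 38.2851.
Contribution = (O − E)²/E = (46 − 38.2851)² / 38.2851 = 1.555.

1.555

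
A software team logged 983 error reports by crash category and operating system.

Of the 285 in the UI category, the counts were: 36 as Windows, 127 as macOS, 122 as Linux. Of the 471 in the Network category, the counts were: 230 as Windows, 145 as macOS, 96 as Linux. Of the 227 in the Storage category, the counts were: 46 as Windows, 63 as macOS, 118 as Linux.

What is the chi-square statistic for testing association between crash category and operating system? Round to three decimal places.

152.398

Row totals: 285, 471, 227. Column totals: 312, 335, 336. Grand total N = 983.
Expected counts (row total × column total / N):
  UI, Windows: 285×312/983 = 90.4578
  UI, macOS: 285×335/983 = 97.1261
  UI, Linux: 285×336/983 = 97.4161
  Network, Windows: 471×312/983 = 149.4934
  Network, macOS: 471×335/983 = 160.5137
  Network, Linux: 471×336/983 = 160.9929
  Storage, Windows: 227×312/983 = 72.0488
  Storage, macOS: 227×335/983 = 77.3601
  Storage, Linux: 227×336/983 = 77.5910
Contributions (O − E)²/E:
  (36 − 90.4578)²/90.4578 = 32.7849
  (127 − 97.1261)²/97.1261 = 9.1886
  (122 − 97.4161)²/97.4161 = 6.2040
  (230 − 149.4934)²/149.4934 = 43.3552
  (145 − 160.5137)²/160.5137 = 1.4994
  (96 − 160.9929)²/160.9929 = 26.2377
  (46 − 72.0488)²/72.0488 = 9.4178
  (63 − 77.3601)²/77.3601 = 2.6656
  (118 − 77.5910)²/77.5910 = 21.0448
χ² = 32.7849 + 9.1886 + 6.2040 + 43.3552 + 1.4994 + 26.2377 + 9.4178 + 2.6656 + 21.0448 = 152.398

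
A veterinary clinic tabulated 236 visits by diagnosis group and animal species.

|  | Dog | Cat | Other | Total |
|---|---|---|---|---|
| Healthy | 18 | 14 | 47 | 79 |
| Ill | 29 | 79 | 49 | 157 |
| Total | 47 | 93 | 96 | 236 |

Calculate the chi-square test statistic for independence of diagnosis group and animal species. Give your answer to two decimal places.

Grand total N = 236.
Expected counts (row total × column total / N):
  Healthy, Dog: 79×47/236 = 15.733
  Healthy, Cat: 79×93/236 = 31.131
  Healthy, Other: 79×96/236 = 32.136
  Ill, Dog: 157×47/236 = 31.267
  Ill, Cat: 157×93/236 = 61.869
  Ill, Other: 157×96/236 = 63.864
Contributions (O − E)²/E:
  (18 − 15.733)²/15.733 = 0.3267
  (14 − 31.131)²/31.131 = 9.4270
  (47 − 32.136)²/32.136 = 6.8751
  (29 − 31.267)²/31.267 = 0.1644
  (79 − 61.869)²/61.869 = 4.7434
  (49 − 63.864)²/63.864 = 3.4595
χ² = 0.3267 + 9.4270 + 6.8751 + 0.1644 + 4.7434 + 3.4595 = 25.00

25.00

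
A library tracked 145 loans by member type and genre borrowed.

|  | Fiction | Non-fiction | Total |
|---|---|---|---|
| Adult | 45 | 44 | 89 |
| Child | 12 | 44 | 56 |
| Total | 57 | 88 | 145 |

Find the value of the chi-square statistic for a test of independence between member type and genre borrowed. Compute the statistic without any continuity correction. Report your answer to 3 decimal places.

Grand total N = 145.
Expected counts (row total × column total / N):
  Adult, Fiction: 89×57/145 = 34.9862
  Adult, Non-fiction: 89×88/145 = 54.0138
  Child, Fiction: 56×57/145 = 22.0138
  Child, Non-fiction: 56×88/145 = 33.9862
Contributions (O − E)²/E:
  (45 − 34.9862)²/34.9862 = 2.8662
  (44 − 54.0138)²/54.0138 = 1.8565
  (12 − 22.0138)²/22.0138 = 4.5552
  (44 − 33.9862)²/33.9862 = 2.9505
χ² = 2.8662 + 1.8565 + 4.5552 + 2.9505 = 12.228

12.228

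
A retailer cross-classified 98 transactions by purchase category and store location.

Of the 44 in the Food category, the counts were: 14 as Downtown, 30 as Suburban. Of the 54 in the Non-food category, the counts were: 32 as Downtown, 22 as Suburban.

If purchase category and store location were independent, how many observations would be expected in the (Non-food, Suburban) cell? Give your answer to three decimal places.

28.653

Row total (Non-food) = 54; column total (Suburban) = 52; grand total N = 98.
Expected count = (row total × column total) / N = 54 × 52 / 98 = 28.653.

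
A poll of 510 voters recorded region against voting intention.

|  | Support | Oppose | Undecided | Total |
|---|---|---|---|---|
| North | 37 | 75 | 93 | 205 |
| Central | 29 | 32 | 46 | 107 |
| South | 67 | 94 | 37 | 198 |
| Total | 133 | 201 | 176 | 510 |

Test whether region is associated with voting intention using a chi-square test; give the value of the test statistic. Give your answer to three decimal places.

Grand total N = 510.
Expected counts (row total × column total / N):
  North, Support: 205×133/510 = 53.4608
  North, Oppose: 205×201/510 = 80.7941
  North, Undecided: 205×176/510 = 70.7451
  Central, Support: 107×133/510 = 27.9039
  Central, Oppose: 107×201/510 = 42.1706
  Central, Undecided: 107×176/510 = 36.9255
  South, Support: 198×133/510 = 51.6353
  South, Oppose: 198×201/510 = 78.0353
  South, Undecided: 198×176/510 = 68.3294
Contributions (O − E)²/E:
  (37 − 53.4608)²/53.4608 = 5.0683
  (75 − 80.7941)²/80.7941 = 0.4155
  (93 − 70.7451)²/70.7451 = 7.0009
  (29 − 27.9039)²/27.9039 = 0.0431
  (32 − 42.1706)²/42.1706 = 2.4529
  (46 − 36.9255)²/36.9255 = 2.2301
  (67 − 51.6353)²/51.6353 = 4.5719
  (94 − 78.0353)²/78.0353 = 3.2661
  (37 − 68.3294)²/68.3294 = 14.3647
χ² = 5.0683 + 0.4155 + 7.0009 + 0.0431 + 2.4529 + 2.2301 + 4.5719 + 3.2661 + 14.3647 = 39.414

39.414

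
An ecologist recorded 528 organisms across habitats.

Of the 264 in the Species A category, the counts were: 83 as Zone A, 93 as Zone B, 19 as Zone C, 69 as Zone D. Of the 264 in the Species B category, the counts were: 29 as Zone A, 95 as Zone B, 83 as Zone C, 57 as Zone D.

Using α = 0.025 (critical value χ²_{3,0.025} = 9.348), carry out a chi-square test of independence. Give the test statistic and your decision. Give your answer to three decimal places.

Row totals: 264, 264. Column totals: 112, 188, 102, 126. Grand total N = 528.
Expected counts (row total × column total / N):
  Species A, Zone A: 264×112/528 = 56.0000
  Species A, Zone B: 264×188/528 = 94.0000
  Species A, Zone C: 264×102/528 = 51.0000
  Species A, Zone D: 264×126/528 = 63.0000
  Species B, Zone A: 264×112/528 = 56.0000
  Species B, Zone B: 264×188/528 = 94.0000
  Species B, Zone C: 264×102/528 = 51.0000
  Species B, Zone D: 264×126/528 = 63.0000
Contributions (O − E)²/E:
  (83 − 56.0000)²/56.0000 = 13.0179
  (93 − 94.0000)²/94.0000 = 0.0106
  (19 − 51.0000)²/51.0000 = 20.0784
  (69 − 63.0000)²/63.0000 = 0.5714
  (29 − 56.0000)²/56.0000 = 13.0179
  (95 − 94.0000)²/94.0000 = 0.0106
  (83 − 51.0000)²/51.0000 = 20.0784
  (57 − 63.0000)²/63.0000 = 0.5714
χ² = 13.0179 + 0.0106 + 20.0784 + 0.5714 + 13.0179 + 0.0106 + 20.0784 + 0.5714 = 67.357
df = (2−1)(4−1) = 3. Since 67.357 > 9.348, reject the null hypothesis of independence at α = 0.025.

67.357; reject H₀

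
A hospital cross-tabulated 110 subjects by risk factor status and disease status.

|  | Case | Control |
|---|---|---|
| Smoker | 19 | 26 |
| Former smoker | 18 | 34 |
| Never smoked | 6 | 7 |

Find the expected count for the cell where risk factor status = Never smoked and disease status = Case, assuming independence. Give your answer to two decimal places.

5.08

Row total (Never smoked) = 13; column total (Case) = 43; grand total N = 110.
Expected count = (row total × column total) / N = 13 × 43 / 110 = 5.08.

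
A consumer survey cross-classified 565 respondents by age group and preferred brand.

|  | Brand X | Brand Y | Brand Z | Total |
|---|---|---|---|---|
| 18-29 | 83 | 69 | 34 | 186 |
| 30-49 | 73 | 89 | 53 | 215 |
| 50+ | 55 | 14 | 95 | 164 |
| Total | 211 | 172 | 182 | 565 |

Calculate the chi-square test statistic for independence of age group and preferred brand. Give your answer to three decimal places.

Grand total N = 565.
Expected counts (row total × column total / N):
  18-29, Brand X: 186×211/565 = 69.4619
  18-29, Brand Y: 186×172/565 = 56.6230
  18-29, Brand Z: 186×182/565 = 59.9150
  30-49, Brand X: 215×211/565 = 80.2920
  30-49, Brand Y: 215×172/565 = 65.4513
  30-49, Brand Z: 215×182/565 = 69.2566
  50+, Brand X: 164×211/565 = 61.2460
  50+, Brand Y: 164×172/565 = 49.9257
  50+, Brand Z: 164×182/565 = 52.8283
Contributions (O − E)²/E:
  (83 − 69.4619)²/69.4619 = 2.6386
  (69 − 56.6230)²/56.6230 = 2.7054
  (34 − 59.9150)²/59.9150 = 11.2090
  (73 − 80.2920)²/80.2920 = 0.6622
  (89 − 65.4513)²/65.4513 = 8.4726
  (53 − 69.2566)²/69.2566 = 3.8159
  (55 − 61.2460)²/61.2460 = 0.6370
  (14 − 49.9257)²/49.9257 = 25.8515
  (95 − 52.8283)²/52.8283 = 33.6648
χ² = 2.6386 + 2.7054 + 11.2090 + 0.6622 + 8.4726 + 3.8159 + 0.6370 + 25.8515 + 33.6648 = 89.657

89.657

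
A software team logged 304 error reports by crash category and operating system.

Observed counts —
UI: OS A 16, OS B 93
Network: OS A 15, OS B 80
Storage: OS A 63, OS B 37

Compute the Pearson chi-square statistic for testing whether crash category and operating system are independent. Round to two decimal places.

Row totals: 109, 95, 100. Column totals: 94, 210. Grand total N = 304.
Expected counts (row total × column total / N):
  UI, OS A: 109×94/304 = 33.704
  UI, OS B: 109×210/304 = 75.296
  Network, OS A: 95×94/304 = 29.375
  Network, OS B: 95×210/304 = 65.625
  Storage, OS A: 100×94/304 = 30.921
  Storage, OS B: 100×210/304 = 69.079
Contributions (O − E)²/E:
  (16 − 33.704)²/33.704 = 9.2995
  (93 − 75.296)²/75.296 = 4.1627
  (15 − 29.375)²/29.375 = 7.0346
  (80 − 65.625)²/65.625 = 3.1488
  (63 − 30.921)²/30.921 = 33.2804
  (37 − 69.079)²/69.079 = 14.8969
χ² = 9.2995 + 4.1627 + 7.0346 + 3.1488 + 33.2804 + 14.8969 = 71.82

71.82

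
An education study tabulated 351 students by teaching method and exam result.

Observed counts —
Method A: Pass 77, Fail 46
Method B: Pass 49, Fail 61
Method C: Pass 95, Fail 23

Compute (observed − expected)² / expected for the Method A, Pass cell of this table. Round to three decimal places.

0.003

Row total (Method A) = 123; column total (Pass) = 221; N = 351.
Expected count E = 123 × 221 / 351 = 77.4444.
Contribution = (O − E)²/E = (77 − 77.4444)² / 77.4444 = 0.003.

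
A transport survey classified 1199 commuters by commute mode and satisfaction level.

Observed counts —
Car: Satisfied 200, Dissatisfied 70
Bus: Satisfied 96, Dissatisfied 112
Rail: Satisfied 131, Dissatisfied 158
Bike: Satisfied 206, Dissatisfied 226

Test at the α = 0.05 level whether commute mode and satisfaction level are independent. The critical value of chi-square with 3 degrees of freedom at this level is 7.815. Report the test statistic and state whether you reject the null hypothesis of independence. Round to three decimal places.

Row totals: 270, 208, 289, 432. Column totals: 633, 566. Grand total N = 1199.
Expected counts (row total × column total / N):
  Car, Satisfied: 270×633/1199 = 142.5438
  Car, Dissatisfied: 270×566/1199 = 127.4562
  Bus, Satisfied: 208×633/1199 = 109.8115
  Bus, Dissatisfied: 208×566/1199 = 98.1885
  Rail, Satisfied: 289×633/1199 = 152.5746
  Rail, Dissatisfied: 289×566/1199 = 136.4254
  Bike, Satisfied: 432×633/1199 = 228.0701
  Bike, Dissatisfied: 432×566/1199 = 203.9299
Contributions (O − E)²/E:
  (200 − 142.5438)²/142.5438 = 23.1593
  (70 − 127.4562)²/127.4562 = 25.9008
  (96 − 109.8115)²/109.8115 = 1.7371
  (112 − 98.1885)²/98.1885 = 1.9428
  (131 − 152.5746)²/152.5746 = 3.0507
  (158 − 136.4254)²/136.4254 = 3.4119
  (206 − 228.0701)²/228.0701 = 2.1357
  (226 − 203.9299)²/203.9299 = 2.3885
χ² = 23.1593 + 25.9008 + 1.7371 + 1.9428 + 3.0507 + 3.4119 + 2.1357 + 2.3885 = 63.727
df = (4−1)(2−1) = 3. Since 63.727 > 7.815, reject the null hypothesis of independence at α = 0.05.

63.727; reject H₀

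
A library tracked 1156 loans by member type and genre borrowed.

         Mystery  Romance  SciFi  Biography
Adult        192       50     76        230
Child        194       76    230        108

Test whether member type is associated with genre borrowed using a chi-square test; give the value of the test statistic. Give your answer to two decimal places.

124.13

Row totals: 548, 608. Column totals: 386, 126, 306, 338. Grand total N = 1156.
Expected counts (row total × column total / N):
  Adult, Mystery: 548×386/1156 = 182.9827
  Adult, Romance: 548×126/1156 = 59.7301
  Adult, SciFi: 548×306/1156 = 145.0588
  Adult, Biography: 548×338/1156 = 160.2284
  Child, Mystery: 608×386/1156 = 203.0173
  Child, Romance: 608×126/1156 = 66.2699
  Child, SciFi: 608×306/1156 = 160.9412
  Child, Biography: 608×338/1156 = 177.7716
Contributions (O − E)²/E:
  (192 − 182.9827)²/182.9827 = 0.4444
  (50 − 59.7301)²/59.7301 = 1.5850
  (76 − 145.0588)²/145.0588 = 32.8771
  (230 − 160.2284)²/160.2284 = 30.3821
  (194 − 203.0173)²/203.0173 = 0.4005
  (76 − 66.2699)²/66.2699 = 1.4286
  (230 − 160.9412)²/160.9412 = 29.6327
  (108 − 177.7716)²/177.7716 = 27.3839
χ² = 0.4444 + 1.5850 + 32.8771 + 30.3821 + 0.4005 + 1.4286 + 29.6327 + 27.3839 = 124.13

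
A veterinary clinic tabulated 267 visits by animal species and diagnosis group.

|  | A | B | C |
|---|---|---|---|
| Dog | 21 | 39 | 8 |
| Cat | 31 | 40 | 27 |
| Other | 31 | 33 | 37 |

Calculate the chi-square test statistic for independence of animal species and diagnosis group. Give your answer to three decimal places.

Row totals: 68, 98, 101. Column totals: 83, 112, 72. Grand total N = 267.
Expected counts (row total × column total / N):
  Dog, A: 68×83/267 = 21.1386
  Dog, B: 68×112/267 = 28.5243
  Dog, C: 68×72/267 = 18.3371
  Cat, A: 98×83/267 = 30.4644
  Cat, B: 98×112/267 = 41.1086
  Cat, C: 98×72/267 = 26.4270
  Other, A: 101×83/267 = 31.3970
  Other, B: 101×112/267 = 42.3670
  Other, C: 101×72/267 = 27.2360
Contributions (O − E)²/E:
  (21 − 21.1386)²/21.1386 = 0.0009
  (39 − 28.5243)²/28.5243 = 3.8473
  (8 − 18.3371)²/18.3371 = 5.8273
  (31 − 30.4644)²/30.4644 = 0.0094
  (40 − 41.1086)²/41.1086 = 0.0299
  (27 − 26.4270)²/26.4270 = 0.0124
  (31 − 31.3970)²/31.3970 = 0.0050
  (33 − 42.3670)²/42.3670 = 2.0710
  (37 − 27.2360)²/27.2360 = 3.5004
χ² = 0.0009 + 3.8473 + 5.8273 + 0.0094 + 0.0299 + 0.0124 + 0.0050 + 2.0710 + 3.5004 = 15.304

15.304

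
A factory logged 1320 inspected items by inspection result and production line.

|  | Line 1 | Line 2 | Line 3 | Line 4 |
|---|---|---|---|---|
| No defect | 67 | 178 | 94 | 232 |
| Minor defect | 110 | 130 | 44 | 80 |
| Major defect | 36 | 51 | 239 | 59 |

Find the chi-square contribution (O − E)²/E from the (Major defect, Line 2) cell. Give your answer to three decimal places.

27.549

Row total (Major defect) = 385; column total (Line 2) = 359; N = 1320.
Expected count E = 385 × 359 / 1320 = 104.7083.
Contribution = (O − E)²/E = (51 − 104.7083)² / 104.7083 = 27.549.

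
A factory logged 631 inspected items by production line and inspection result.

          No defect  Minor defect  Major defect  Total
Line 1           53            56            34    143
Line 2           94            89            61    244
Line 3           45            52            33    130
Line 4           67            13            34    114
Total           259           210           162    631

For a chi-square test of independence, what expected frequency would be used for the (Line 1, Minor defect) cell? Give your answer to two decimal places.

Row total (Line 1) = 143; column total (Minor defect) = 210; grand total N = 631.
Expected count = (row total × column total) / N = 143 × 210 / 631 = 47.59.

47.59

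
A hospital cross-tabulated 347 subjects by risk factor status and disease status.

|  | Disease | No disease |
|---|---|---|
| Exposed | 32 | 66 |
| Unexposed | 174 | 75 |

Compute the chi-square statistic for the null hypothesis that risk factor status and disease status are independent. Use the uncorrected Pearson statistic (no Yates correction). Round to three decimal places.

40.399

Row totals: 98, 249. Column totals: 206, 141. Grand total N = 347.
Expected counts (row total × column total / N):
  Exposed, Disease: 98×206/347 = 58.1787
  Exposed, No disease: 98×141/347 = 39.8213
  Unexposed, Disease: 249×206/347 = 147.8213
  Unexposed, No disease: 249×141/347 = 101.1787
Contributions (O − E)²/E:
  (32 − 58.1787)²/58.1787 = 11.7796
  (66 − 39.8213)²/39.8213 = 17.2100
  (174 − 147.8213)²/147.8213 = 4.6362
  (75 − 101.1787)²/101.1787 = 6.7734
χ² = 11.7796 + 17.2100 + 4.6362 + 6.7734 = 40.399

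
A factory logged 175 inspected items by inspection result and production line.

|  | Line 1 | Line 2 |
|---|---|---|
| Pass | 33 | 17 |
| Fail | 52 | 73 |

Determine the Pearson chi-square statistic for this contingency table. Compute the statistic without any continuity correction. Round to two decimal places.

Row totals: 50, 125. Column totals: 85, 90. Grand total N = 175.
Expected counts (row total × column total / N):
  Pass, Line 1: 50×85/175 = 24.286
  Pass, Line 2: 50×90/175 = 25.714
  Fail, Line 1: 125×85/175 = 60.714
  Fail, Line 2: 125×90/175 = 64.286
Contributions (O − E)²/E:
  (33 − 24.286)²/24.286 = 3.1266
  (17 − 25.714)²/25.714 = 2.9530
  (52 − 60.714)²/60.714 = 1.2507
  (73 − 64.286)²/64.286 = 1.1812
χ² = 3.1266 + 2.9530 + 1.2507 + 1.1812 = 8.51

8.51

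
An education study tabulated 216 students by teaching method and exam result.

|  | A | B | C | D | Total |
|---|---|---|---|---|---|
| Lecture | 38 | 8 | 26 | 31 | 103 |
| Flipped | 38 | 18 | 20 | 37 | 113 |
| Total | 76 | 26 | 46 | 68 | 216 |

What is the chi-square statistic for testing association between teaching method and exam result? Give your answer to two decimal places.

4.71

Grand total N = 216.
Expected counts (row total × column total / N):
  Lecture, A: 103×76/216 = 36.241
  Lecture, B: 103×26/216 = 12.398
  Lecture, C: 103×46/216 = 21.935
  Lecture, D: 103×68/216 = 32.426
  Flipped, A: 113×76/216 = 39.759
  Flipped, B: 113×26/216 = 13.602
  Flipped, C: 113×46/216 = 24.065
  Flipped, D: 113×68/216 = 35.574
Contributions (O − E)²/E:
  (38 − 36.241)²/36.241 = 0.0854
  (8 − 12.398)²/12.398 = 1.5601
  (26 − 21.935)²/21.935 = 0.7533
  (31 − 32.426)²/32.426 = 0.0627
  (38 − 39.759)²/39.759 = 0.0778
  (18 − 13.602)²/13.602 = 1.4220
  (20 − 24.065)²/24.065 = 0.6866
  (37 − 35.574)²/35.574 = 0.0572
χ² = 0.0854 + 1.5601 + 0.7533 + 0.0627 + 0.0778 + 1.4220 + 0.6866 + 0.0572 = 4.71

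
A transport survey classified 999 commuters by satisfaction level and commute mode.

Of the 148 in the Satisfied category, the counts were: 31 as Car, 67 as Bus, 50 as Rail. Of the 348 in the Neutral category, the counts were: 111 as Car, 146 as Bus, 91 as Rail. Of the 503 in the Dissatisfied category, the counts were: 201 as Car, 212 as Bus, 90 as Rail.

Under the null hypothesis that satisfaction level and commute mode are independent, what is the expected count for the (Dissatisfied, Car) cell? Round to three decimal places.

Row total (Dissatisfied) = 503; column total (Car) = 343; grand total N = 999.
Expected count = (row total × column total) / N = 503 × 343 / 999 = 172.702.

172.702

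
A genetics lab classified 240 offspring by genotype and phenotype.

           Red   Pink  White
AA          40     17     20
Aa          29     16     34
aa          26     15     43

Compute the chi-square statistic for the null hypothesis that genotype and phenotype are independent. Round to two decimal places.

Row totals: 77, 79, 84. Column totals: 95, 48, 97. Grand total N = 240.
Expected counts (row total × column total / N):
  AA, Red: 77×95/240 = 30.479
  AA, Pink: 77×48/240 = 15.400
  AA, White: 77×97/240 = 31.121
  Aa, Red: 79×95/240 = 31.271
  Aa, Pink: 79×48/240 = 15.800
  Aa, White: 79×97/240 = 31.929
  aa, Red: 84×95/240 = 33.250
  aa, Pink: 84×48/240 = 16.800
  aa, White: 84×97/240 = 33.950
Contributions (O − E)²/E:
  (40 − 30.479)²/30.479 = 2.9742
  (17 − 15.400)²/15.400 = 0.1662
  (20 − 31.121)²/31.121 = 3.9741
  (29 − 31.271)²/31.271 = 0.1649
  (16 − 15.800)²/15.800 = 0.0025
  (34 − 31.929)²/31.929 = 0.1343
  (26 − 33.250)²/33.250 = 1.5808
  (15 − 16.800)²/16.800 = 0.1929
  (43 − 33.950)²/33.950 = 2.4124
χ² = 2.9742 + 0.1662 + 3.9741 + 0.1649 + 0.0025 + 0.1343 + 1.5808 + 0.1929 + 2.4124 = 11.60

11.60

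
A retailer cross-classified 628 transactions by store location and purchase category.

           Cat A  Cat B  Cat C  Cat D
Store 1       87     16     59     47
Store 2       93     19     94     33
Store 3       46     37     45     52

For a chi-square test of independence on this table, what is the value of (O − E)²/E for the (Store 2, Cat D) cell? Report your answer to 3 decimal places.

Row total (Store 2) = 239; column total (Cat D) = 132; N = 628.
Expected count E = 239 × 132 / 628 = 50.23567.
Contribution = (O − E)²/E = (33 − 50.23567)² / 50.23567 = 5.913.

5.913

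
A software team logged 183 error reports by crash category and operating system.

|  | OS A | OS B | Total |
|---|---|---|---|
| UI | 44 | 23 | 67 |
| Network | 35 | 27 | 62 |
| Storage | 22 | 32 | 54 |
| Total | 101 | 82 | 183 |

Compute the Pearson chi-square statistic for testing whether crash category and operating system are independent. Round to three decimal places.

Grand total N = 183.
Expected counts (row total × column total / N):
  UI, OS A: 67×101/183 = 36.9781
  UI, OS B: 67×82/183 = 30.0219
  Network, OS A: 62×101/183 = 34.2186
  Network, OS B: 62×82/183 = 27.7814
  Storage, OS A: 54×101/183 = 29.8033
  Storage, OS B: 54×82/183 = 24.1967
Contributions (O − E)²/E:
  (44 − 36.9781)²/36.9781 = 1.3334
  (23 − 30.0219)²/30.0219 = 1.6424
  (35 − 34.2186)²/34.2186 = 0.0178
  (27 − 27.7814)²/27.7814 = 0.0220
  (22 − 29.8033)²/29.8033 = 2.0431
  (32 − 24.1967)²/24.1967 = 2.5165
χ² = 1.3334 + 1.6424 + 0.0178 + 0.0220 + 2.0431 + 2.5165 = 7.575

7.575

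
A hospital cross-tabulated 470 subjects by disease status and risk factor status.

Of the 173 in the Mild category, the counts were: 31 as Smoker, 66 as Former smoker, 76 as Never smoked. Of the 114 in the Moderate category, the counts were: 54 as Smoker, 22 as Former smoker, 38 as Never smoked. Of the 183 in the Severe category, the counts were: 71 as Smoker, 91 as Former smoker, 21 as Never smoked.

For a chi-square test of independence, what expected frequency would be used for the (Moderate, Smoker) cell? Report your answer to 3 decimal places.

37.838

Row total (Moderate) = 114; column total (Smoker) = 156; grand total N = 470.
Expected count = (row total × column total) / N = 114 × 156 / 470 = 37.838.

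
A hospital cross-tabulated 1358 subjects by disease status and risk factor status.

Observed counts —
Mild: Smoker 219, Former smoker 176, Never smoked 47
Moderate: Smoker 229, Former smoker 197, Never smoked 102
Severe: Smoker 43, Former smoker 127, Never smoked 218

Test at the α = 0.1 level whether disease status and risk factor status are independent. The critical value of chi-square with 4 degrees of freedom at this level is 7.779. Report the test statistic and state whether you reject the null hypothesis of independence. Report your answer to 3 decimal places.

Row totals: 442, 528, 388. Column totals: 491, 500, 367. Grand total N = 1358.
Expected counts (row total × column total / N):
  Mild, Smoker: 442×491/1358 = 159.8100
  Mild, Former smoker: 442×500/1358 = 162.7393
  Mild, Never smoked: 442×367/1358 = 119.4507
  Moderate, Smoker: 528×491/1358 = 190.9043
  Moderate, Former smoker: 528×500/1358 = 194.4035
  Moderate, Never smoked: 528×367/1358 = 142.6922
  Severe, Smoker: 388×491/1358 = 140.2857
  Severe, Former smoker: 388×500/1358 = 142.8571
  Severe, Never smoked: 388×367/1358 = 104.8571
Contributions (O − E)²/E:
  (219 − 159.8100)²/159.8100 = 21.9226
  (176 − 162.7393)²/162.7393 = 1.0805
  (47 − 119.4507)²/119.4507 = 43.9437
  (229 − 190.9043)²/190.9043 = 7.6021
  (197 − 194.4035)²/194.4035 = 0.0347
  (102 − 142.6922)²/142.6922 = 11.6044
  (43 − 140.2857)²/140.2857 = 67.4659
  (127 − 142.8571)²/142.8571 = 1.7601
  (218 − 104.8571)²/104.8571 = 122.0834
χ² = 21.9226 + 1.0805 + 43.9437 + 7.6021 + 0.0347 + 11.6044 + 67.4659 + 1.7601 + 122.0834 = 277.497
df = (3−1)(3−1) = 4. Since 277.497 > 7.779, reject the null hypothesis of independence at α = 0.1.

277.497; reject H₀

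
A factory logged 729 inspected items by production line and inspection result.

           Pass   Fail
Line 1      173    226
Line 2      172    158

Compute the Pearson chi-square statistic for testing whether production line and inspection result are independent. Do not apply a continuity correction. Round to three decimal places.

Row totals: 399, 330. Column totals: 345, 384. Grand total N = 729.
Expected counts (row total × column total / N):
  Line 1, Pass: 399×345/729 = 188.8272
  Line 1, Fail: 399×384/729 = 210.1728
  Line 2, Pass: 330×345/729 = 156.1728
  Line 2, Fail: 330×384/729 = 173.8272
Contributions (O − E)²/E:
  (173 − 188.8272)²/188.8272 = 1.3266
  (226 − 210.1728)²/210.1728 = 1.1919
  (172 − 156.1728)²/156.1728 = 1.6040
  (158 − 173.8272)²/173.8272 = 1.4411
χ² = 1.3266 + 1.1919 + 1.6040 + 1.4411 = 5.564

5.564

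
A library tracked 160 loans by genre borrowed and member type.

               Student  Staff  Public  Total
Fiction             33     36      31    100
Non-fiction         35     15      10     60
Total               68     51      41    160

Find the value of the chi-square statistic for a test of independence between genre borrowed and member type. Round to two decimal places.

Grand total N = 160.
Expected counts (row total × column total / N):
  Fiction, Student: 100×68/160 = 42.500
  Fiction, Staff: 100×51/160 = 31.875
  Fiction, Public: 100×41/160 = 25.625
  Non-fiction, Student: 60×68/160 = 25.500
  Non-fiction, Staff: 60×51/160 = 19.125
  Non-fiction, Public: 60×41/160 = 15.375
Contributions (O − E)²/E:
  (33 − 42.500)²/42.500 = 2.1235
  (36 − 31.875)²/31.875 = 0.5338
  (31 − 25.625)²/25.625 = 1.1274
  (35 − 25.500)²/25.500 = 3.5392
  (15 − 19.125)²/19.125 = 0.8897
  (10 − 15.375)²/15.375 = 1.8791
χ² = 2.1235 + 0.5338 + 1.1274 + 3.5392 + 0.8897 + 1.8791 = 10.09

10.09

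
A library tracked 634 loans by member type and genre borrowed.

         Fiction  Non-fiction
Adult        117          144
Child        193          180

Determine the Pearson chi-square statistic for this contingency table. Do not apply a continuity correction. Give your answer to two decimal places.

2.94

Row totals: 261, 373. Column totals: 310, 324. Grand total N = 634.
Expected counts (row total × column total / N):
  Adult, Fiction: 261×310/634 = 127.618
  Adult, Non-fiction: 261×324/634 = 133.382
  Child, Fiction: 373×310/634 = 182.382
  Child, Non-fiction: 373×324/634 = 190.618
Contributions (O − E)²/E:
  (117 − 127.618)²/127.618 = 0.8834
  (144 − 133.382)²/133.382 = 0.8453
  (193 − 182.382)²/182.382 = 0.6182
  (180 − 190.618)²/190.618 = 0.5915
χ² = 0.8834 + 0.8453 + 0.6182 + 0.5915 = 2.94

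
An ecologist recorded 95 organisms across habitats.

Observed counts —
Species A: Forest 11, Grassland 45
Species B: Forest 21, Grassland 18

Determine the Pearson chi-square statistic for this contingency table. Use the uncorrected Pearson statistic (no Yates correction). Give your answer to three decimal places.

12.040

Row totals: 56, 39. Column totals: 32, 63. Grand total N = 95.
Expected counts (row total × column total / N):
  Species A, Forest: 56×32/95 = 18.8632
  Species A, Grassland: 56×63/95 = 37.1368
  Species B, Forest: 39×32/95 = 13.1368
  Species B, Grassland: 39×63/95 = 25.8632
Contributions (O − E)²/E:
  (11 − 18.8632)²/18.8632 = 3.2778
  (45 − 37.1368)²/37.1368 = 1.6649
  (21 − 13.1368)²/13.1368 = 4.7066
  (18 − 25.8632)²/25.8632 = 2.3907
χ² = 3.2778 + 1.6649 + 4.7066 + 2.3907 = 12.040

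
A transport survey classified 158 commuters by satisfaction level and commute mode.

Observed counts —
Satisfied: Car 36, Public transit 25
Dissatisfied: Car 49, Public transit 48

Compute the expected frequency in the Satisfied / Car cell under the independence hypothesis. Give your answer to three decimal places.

Row total (Satisfied) = 61; column total (Car) = 85; grand total N = 158.
Expected count = (row total × column total) / N = 61 × 85 / 158 = 32.816.

32.816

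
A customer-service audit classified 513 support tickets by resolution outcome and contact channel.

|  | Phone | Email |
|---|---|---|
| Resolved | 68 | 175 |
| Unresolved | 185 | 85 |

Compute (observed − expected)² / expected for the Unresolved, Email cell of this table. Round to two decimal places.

Row total (Unresolved) = 270; column total (Email) = 260; N = 513.
Expected count E = 270 × 260 / 513 = 136.842.
Contribution = (O − E)²/E = (85 − 136.842)² / 136.842 = 19.64.

19.64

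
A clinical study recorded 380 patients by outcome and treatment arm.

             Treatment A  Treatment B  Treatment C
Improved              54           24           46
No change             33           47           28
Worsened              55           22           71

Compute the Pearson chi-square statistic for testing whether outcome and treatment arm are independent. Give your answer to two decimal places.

Row totals: 124, 108, 148. Column totals: 142, 93, 145. Grand total N = 380.
Expected counts (row total × column total / N):
  Improved, Treatment A: 124×142/380 = 46.3368
  Improved, Treatment B: 124×93/380 = 30.3474
  Improved, Treatment C: 124×145/380 = 47.3158
  No change, Treatment A: 108×142/380 = 40.3579
  No change, Treatment B: 108×93/380 = 26.4316
  No change, Treatment C: 108×145/380 = 41.2105
  Worsened, Treatment A: 148×142/380 = 55.3053
  Worsened, Treatment B: 148×93/380 = 36.2211
  Worsened, Treatment C: 148×145/380 = 56.4737
Contributions (O − E)²/E:
  (54 − 46.3368)²/46.3368 = 1.2673
  (24 − 30.3474)²/30.3474 = 1.3276
  (46 − 47.3158)²/47.3158 = 0.0366
  (33 − 40.3579)²/40.3579 = 1.3415
  (47 − 26.4316)²/26.4316 = 16.0058
  (28 − 41.2105)²/41.2105 = 4.2348
  (55 − 55.3053)²/55.3053 = 0.0017
  (22 − 36.2211)²/36.2211 = 5.5835
  (71 − 56.4737)²/56.4737 = 3.7365
χ² = 1.2673 + 1.3276 + 0.0366 + 1.3415 + 16.0058 + 4.2348 + 0.0017 + 5.5835 + 3.7365 = 33.54

33.54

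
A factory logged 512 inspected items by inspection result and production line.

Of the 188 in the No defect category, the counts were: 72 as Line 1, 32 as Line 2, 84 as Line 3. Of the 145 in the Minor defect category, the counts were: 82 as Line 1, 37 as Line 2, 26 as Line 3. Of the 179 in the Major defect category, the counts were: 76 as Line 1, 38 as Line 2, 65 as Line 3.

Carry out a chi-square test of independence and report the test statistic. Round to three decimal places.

26.790

Row totals: 188, 145, 179. Column totals: 230, 107, 175. Grand total N = 512.
Expected counts (row total × column total / N):
  No defect, Line 1: 188×230/512 = 84.4531
  No defect, Line 2: 188×107/512 = 39.2891
  No defect, Line 3: 188×175/512 = 64.2578
  Minor defect, Line 1: 145×230/512 = 65.1367
  Minor defect, Line 2: 145×107/512 = 30.3027
  Minor defect, Line 3: 145×175/512 = 49.5605
  Major defect, Line 1: 179×230/512 = 80.4102
  Major defect, Line 2: 179×107/512 = 37.4082
  Major defect, Line 3: 179×175/512 = 61.1816
Contributions (O − E)²/E:
  (72 − 84.4531)²/84.4531 = 1.8363
  (32 − 39.2891)²/39.2891 = 1.3523
  (84 − 64.2578)²/64.2578 = 6.0655
  (82 − 65.1367)²/65.1367 = 4.3658
  (37 − 30.3027)²/30.3027 = 1.4802
  (26 − 49.5605)²/49.5605 = 11.2004
  (76 − 80.4102)²/80.4102 = 0.2419
  (38 − 37.4082)²/37.4082 = 0.0094
  (65 − 61.1816)²/61.1816 = 0.2383
χ² = 1.8363 + 1.3523 + 6.0655 + 4.3658 + 1.4802 + 11.2004 + 0.2419 + 0.0094 + 0.2383 = 26.790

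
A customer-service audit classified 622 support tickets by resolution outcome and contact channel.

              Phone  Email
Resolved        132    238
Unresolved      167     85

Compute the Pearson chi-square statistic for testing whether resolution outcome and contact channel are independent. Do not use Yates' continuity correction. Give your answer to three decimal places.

56.208

Row totals: 370, 252. Column totals: 299, 323. Grand total N = 622.
Expected counts (row total × column total / N):
  Resolved, Phone: 370×299/622 = 177.8617
  Resolved, Email: 370×323/622 = 192.1383
  Unresolved, Phone: 252×299/622 = 121.1383
  Unresolved, Email: 252×323/622 = 130.8617
Contributions (O − E)²/E:
  (132 − 177.8617)²/177.8617 = 11.8255
  (238 − 192.1383)²/192.1383 = 10.9468
  (167 − 121.1383)²/121.1383 = 17.3628
  (85 − 130.8617)²/130.8617 = 16.0727
χ² = 11.8255 + 10.9468 + 17.3628 + 16.0727 = 56.208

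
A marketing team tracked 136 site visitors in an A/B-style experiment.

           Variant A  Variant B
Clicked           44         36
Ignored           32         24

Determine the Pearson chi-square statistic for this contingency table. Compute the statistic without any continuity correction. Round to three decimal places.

Row totals: 80, 56. Column totals: 76, 60. Grand total N = 136.
Expected counts (row total × column total / N):
  Clicked, Variant A: 80×76/136 = 44.7059
  Clicked, Variant B: 80×60/136 = 35.2941
  Ignored, Variant A: 56×76/136 = 31.2941
  Ignored, Variant B: 56×60/136 = 24.7059
Contributions (O − E)²/E:
  (44 − 44.7059)²/44.7059 = 0.0111
  (36 − 35.2941)²/35.2941 = 0.0141
  (32 − 31.2941)²/31.2941 = 0.0159
  (24 − 24.7059)²/24.7059 = 0.0202
χ² = 0.0111 + 0.0141 + 0.0159 + 0.0202 = 0.061

0.061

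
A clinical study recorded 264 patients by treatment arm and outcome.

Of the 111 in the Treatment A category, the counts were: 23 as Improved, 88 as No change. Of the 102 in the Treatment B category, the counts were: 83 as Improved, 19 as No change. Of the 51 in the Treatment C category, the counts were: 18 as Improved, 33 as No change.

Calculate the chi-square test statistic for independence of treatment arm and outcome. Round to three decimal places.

81.963

Row totals: 111, 102, 51. Column totals: 124, 140. Grand total N = 264.
Expected counts (row total × column total / N):
  Treatment A, Improved: 111×124/264 = 52.1364
  Treatment A, No change: 111×140/264 = 58.8636
  Treatment B, Improved: 102×124/264 = 47.9091
  Treatment B, No change: 102×140/264 = 54.0909
  Treatment C, Improved: 51×124/264 = 23.9545
  Treatment C, No change: 51×140/264 = 27.0455
Contributions (O − E)²/E:
  (23 − 52.1364)²/52.1364 = 16.2829
  (88 − 58.8636)²/58.8636 = 14.4220
  (83 − 47.9091)²/47.9091 = 25.7022
  (19 − 54.0909)²/54.0909 = 22.7649
  (18 − 23.9545)²/23.9545 = 1.4801
  (33 − 27.0455)²/27.0455 = 1.3110
χ² = 16.2829 + 14.4220 + 25.7022 + 22.7649 + 1.4801 + 1.3110 = 81.963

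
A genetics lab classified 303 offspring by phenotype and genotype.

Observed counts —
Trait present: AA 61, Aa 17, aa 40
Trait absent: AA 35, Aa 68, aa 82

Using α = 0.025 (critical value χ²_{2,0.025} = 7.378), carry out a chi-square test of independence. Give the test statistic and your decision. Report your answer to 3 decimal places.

Row totals: 118, 185. Column totals: 96, 85, 122. Grand total N = 303.
Expected counts (row total × column total / N):
  Trait present, AA: 118×96/303 = 37.38614
  Trait present, Aa: 118×85/303 = 33.10231
  Trait present, aa: 118×122/303 = 47.51155
  Trait absent, AA: 185×96/303 = 58.61386
  Trait absent, Aa: 185×85/303 = 51.89769
  Trait absent, aa: 185×122/303 = 74.48845
Contributions (O − E)²/E:
  (61 − 37.38614)²/37.38614 = 14.9150
  (17 − 33.10231)²/33.10231 = 7.8328
  (40 − 47.51155)²/47.51155 = 1.1876
  (35 − 58.61386)²/58.61386 = 9.5134
  (68 − 51.89769)²/51.89769 = 4.9961
  (82 − 74.48845)²/74.48845 = 0.7575
χ² = 14.9150 + 7.8328 + 1.1876 + 9.5134 + 4.9961 + 0.7575 = 39.202
df = (2−1)(3−1) = 2. Since 39.202 > 7.378, reject the null hypothesis of independence at α = 0.025.

39.202; reject H₀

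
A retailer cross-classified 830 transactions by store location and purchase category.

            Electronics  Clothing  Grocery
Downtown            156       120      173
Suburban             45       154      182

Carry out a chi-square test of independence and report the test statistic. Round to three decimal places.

Row totals: 449, 381. Column totals: 201, 274, 355. Grand total N = 830.
Expected counts (row total × column total / N):
  Downtown, Electronics: 449×201/830 = 108.7337
  Downtown, Clothing: 449×274/830 = 148.2241
  Downtown, Grocery: 449×355/830 = 192.0422
  Suburban, Electronics: 381×201/830 = 92.2663
  Suburban, Clothing: 381×274/830 = 125.7759
  Suburban, Grocery: 381×355/830 = 162.9578
Contributions (O − E)²/E:
  (156 − 108.7337)²/108.7337 = 20.5466
  (120 − 148.2241)²/148.2241 = 5.3743
  (173 − 192.0422)²/192.0422 = 1.8882
  (45 − 92.2663)²/92.2663 = 24.2136
  (154 − 125.7759)²/125.7759 = 6.3335
  (182 − 162.9578)²/162.9578 = 2.2251
χ² = 20.5466 + 5.3743 + 1.8882 + 24.2136 + 6.3335 + 2.2251 = 60.581

60.581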